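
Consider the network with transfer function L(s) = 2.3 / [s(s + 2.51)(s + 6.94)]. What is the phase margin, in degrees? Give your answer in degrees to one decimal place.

Gain crossover: |L(jω)| = 1 at ω ≈ 0.132 rad s⁻¹.
∠L(j0.132) = −90° − arctan(0.132/2.51) − arctan(0.132/6.94) ≈ -94.09°
PM = 180° + (-94.09°) = 85.91°

85.9°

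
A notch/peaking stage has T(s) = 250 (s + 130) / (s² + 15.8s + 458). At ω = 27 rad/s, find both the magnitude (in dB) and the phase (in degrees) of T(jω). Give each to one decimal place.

|j27 + 130| = √(27² + 130²) = 132.8
|(j27)² + 15.8(j27) + 458| = |-271 + j426.6| = 505.4
|T(j27)| = 250 × 132.8 / 505.4 = 65.678
20 log₁₀(65.678) = 36.35 dB
∠(j27 + 130) = arctan(27/130) = 11.73°
∠[(j27)² + 15.8(j27) + 458] = ∠[-271 + j426.6] = 122.43°
∠T(j27) = 11.73° − 122.43° = -110.69°

|T| = 36.3 dB, ∠T = -110.7°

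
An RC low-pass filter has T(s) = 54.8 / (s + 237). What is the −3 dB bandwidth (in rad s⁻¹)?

237 rad s⁻¹

For a single-pole low-pass, the −3 dB point is at the pole: ω = 237 rad s⁻¹.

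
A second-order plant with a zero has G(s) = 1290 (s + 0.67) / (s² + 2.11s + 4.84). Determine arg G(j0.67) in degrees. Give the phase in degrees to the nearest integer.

27 deg

∠(j0.67 + 0.67) = arctan(0.67/0.67) = 45.00°
∠[(j0.67)² + 2.11(j0.67) + 4.84] = ∠[4.3911 + j1.4137] = 17.85°
∠G(j0.67) = 45.00° − 17.85° = 27.15°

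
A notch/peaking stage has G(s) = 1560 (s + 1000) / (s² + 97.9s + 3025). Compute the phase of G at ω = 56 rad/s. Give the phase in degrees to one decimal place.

∠(j56 + 1000) = arctan(56/1000) = 3.21°
∠[(j56)² + 97.9(j56) + 3025] = ∠[-111 + j5482.4] = 91.16°
∠G(j56) = 3.21° − 91.16° = -87.95°

-88.0°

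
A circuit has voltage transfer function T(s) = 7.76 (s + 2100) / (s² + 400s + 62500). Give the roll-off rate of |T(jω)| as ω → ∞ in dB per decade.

With 1 zero and 2 poles, the high-frequency asymptotic slope is 20 × (1 − 2) = -20 dB/decade.

-20 dB/decade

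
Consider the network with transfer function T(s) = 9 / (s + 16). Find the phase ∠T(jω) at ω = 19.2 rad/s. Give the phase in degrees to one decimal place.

∠(j19.2 + 16) = arctan(19.2/16) = 50.19°
∠T(j19.2) = −50.19° = -50.19°

-50.2°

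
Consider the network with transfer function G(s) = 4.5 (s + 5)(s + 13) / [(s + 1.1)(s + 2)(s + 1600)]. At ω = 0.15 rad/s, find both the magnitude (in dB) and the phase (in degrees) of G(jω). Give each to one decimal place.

|G| = -21.7 dB, ∠G = -9.7°

|j0.15 + 5| = √(0.15² + 5²) = 5.002
|j0.15 + 13| = √(0.15² + 13²) = 13
|j0.15 + 1.1| = √(0.15² + 1.1²) = 1.11
|j0.15 + 2| = √(0.15² + 2²) = 2.006
|j0.15 + 1600| = √(0.15² + 1600²) = 1600
|G(j0.15)| = 4.5 × 5.002 × 13 / (1.11 × 2.006 × 1600) = 0.082146
20 log₁₀(0.082146) = -21.71 dB
∠(j0.15 + 5) = arctan(0.15/5) = 1.72°
∠(j0.15 + 13) = arctan(0.15/13) = 0.66°
∠(j0.15 + 1.1) = arctan(0.15/1.1) = 7.77°
∠(j0.15 + 2) = arctan(0.15/2) = 4.29°
∠(j0.15 + 1600) = arctan(0.15/1600) = 0.01°
∠G(j0.15) = 1.72° + 0.66° − (7.77° + 4.29° + 0.01°) = -9.68°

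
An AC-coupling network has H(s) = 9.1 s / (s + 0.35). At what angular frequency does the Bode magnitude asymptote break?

0.35 rad/s

The single real pole at s = −0.35 gives a corner at ω = 0.35 rad/s.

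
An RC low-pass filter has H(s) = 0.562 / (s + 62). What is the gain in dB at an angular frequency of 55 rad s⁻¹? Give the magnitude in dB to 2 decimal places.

|j55 + 62| = √(55² + 62²) = 82.88
|H(j55)| = 0.562 / 82.88 = 0.0067809
20 log₁₀(0.0067809) = -43.374 dB

-43.37 dB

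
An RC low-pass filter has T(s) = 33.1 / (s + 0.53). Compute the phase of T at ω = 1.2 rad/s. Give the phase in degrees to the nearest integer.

∠(j1.2 + 0.53) = arctan(1.2/0.53) = 66.17°
∠T(j1.2) = −66.17° = -66.17°

-66°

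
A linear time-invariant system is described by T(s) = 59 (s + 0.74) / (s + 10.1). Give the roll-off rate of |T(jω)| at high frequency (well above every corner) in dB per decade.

0 dB/decade

With 1 zero and 1 pole, the high-frequency asymptotic slope is 20 × (1 − 1) = 0 dB/decade.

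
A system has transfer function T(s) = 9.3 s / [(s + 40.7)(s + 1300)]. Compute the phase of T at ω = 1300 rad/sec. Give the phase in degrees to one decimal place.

-43.2°

∠(j1300) = 90.00°
∠(j1300 + 40.7) = arctan(1300/40.7) = 88.21°
∠(j1300 + 1300) = arctan(1300/1300) = 45.00°
∠T(j1300) = 90.00° − (88.21° + 45.00°) = -43.21°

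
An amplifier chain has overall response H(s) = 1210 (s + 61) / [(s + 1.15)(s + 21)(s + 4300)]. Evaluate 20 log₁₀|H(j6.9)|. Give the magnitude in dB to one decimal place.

|j6.9 + 61| = √(6.9² + 61²) = 61.39
|j6.9 + 1.15| = √(6.9² + 1.15²) = 6.995
|j6.9 + 21| = √(6.9² + 21²) = 22.1
|j6.9 + 4300| = √(6.9² + 4300²) = 4300
|H(j6.9)| = 1210 × 61.39 / (6.995 × 22.1 × 4300) = 0.11172
20 log₁₀(0.11172) = -19.04 dB

-19.0 dB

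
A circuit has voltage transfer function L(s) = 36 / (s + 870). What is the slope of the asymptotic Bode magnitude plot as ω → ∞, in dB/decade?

With 0 zeros and 1 pole, the high-frequency asymptotic slope is 20 × (0 − 1) = -20 dB/decade.

-20 dB/decade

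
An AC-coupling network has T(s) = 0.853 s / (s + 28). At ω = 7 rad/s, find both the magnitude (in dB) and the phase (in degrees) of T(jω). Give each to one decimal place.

|j7| = 7
|j7 + 28| = √(7² + 28²) = 28.86
|T(j7)| = 0.853 × 7 / 28.86 = 0.20688
20 log₁₀(0.20688) = -13.69 dB
∠(j7) = 90.00°
∠(j7 + 28) = arctan(7/28) = 14.04°
∠T(j7) = 90.00° − 14.04° = 75.96°

|T| = -13.7 dB, ∠T = 76.0°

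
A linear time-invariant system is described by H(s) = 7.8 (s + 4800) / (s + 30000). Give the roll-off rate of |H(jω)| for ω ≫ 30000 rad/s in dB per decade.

With 1 zero and 1 pole, the high-frequency asymptotic slope is 20 × (1 − 1) = 0 dB/decade.

0 dB/decade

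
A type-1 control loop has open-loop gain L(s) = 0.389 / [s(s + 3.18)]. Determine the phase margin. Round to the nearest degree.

Gain crossover: |L(jω)| = 1 at ω ≈ 0.122 rad/s.
∠L(j0.122) = −90° − arctan(0.122/3.18) ≈ -92.20°
PM = 180° + (-92.20°) = 87.80°

88°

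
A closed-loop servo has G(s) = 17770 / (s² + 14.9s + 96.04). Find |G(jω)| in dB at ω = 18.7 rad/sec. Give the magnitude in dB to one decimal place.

33.5 dB

|(j18.7)² + 14.9(j18.7) + 96.04| = |-253.65 + j278.63| = 376.8
|G(j18.7)| = 17770 / 376.8 = 47.161
20 log₁₀(47.161) = 33.47 dB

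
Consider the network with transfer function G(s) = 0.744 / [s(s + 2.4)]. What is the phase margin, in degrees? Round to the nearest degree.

Gain crossover: |G(jω)| = 1 at ω ≈ 0.307 rad/s.
∠G(j0.307) = −90° − arctan(0.307/2.4) ≈ -97.30°
PM = 180° + (-97.30°) = 82.70°

83°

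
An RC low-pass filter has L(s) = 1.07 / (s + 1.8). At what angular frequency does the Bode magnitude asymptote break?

1.8 rad/s

The single real pole at s = −1.8 gives a corner at ω = 1.8 rad/s.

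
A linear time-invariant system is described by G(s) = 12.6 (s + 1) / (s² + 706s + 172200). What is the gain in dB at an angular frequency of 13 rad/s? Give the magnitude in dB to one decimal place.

-60.4 dB

|j13 + 1| = √(13² + 1²) = 13.04
|(j13)² + 706(j13) + 172200| = |1.7203e+05 + j9178| = 1.723e+05
|G(j13)| = 12.6 × 13.04 / 1.723e+05 = 0.00095361
20 log₁₀(0.00095361) = -60.41 dB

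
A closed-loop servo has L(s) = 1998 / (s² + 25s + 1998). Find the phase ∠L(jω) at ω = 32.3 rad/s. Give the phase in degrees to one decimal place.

-40.2°

∠[(j32.3)² + 25(j32.3) + 1998] = ∠[954.71 + j807.5] = 40.22°
∠L(j32.3) = −40.22° = -40.22°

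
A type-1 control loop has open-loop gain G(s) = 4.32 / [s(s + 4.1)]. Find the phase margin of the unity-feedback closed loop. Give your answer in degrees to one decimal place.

76.0°

Gain crossover: |G(jω)| = 1 at ω ≈ 1.02 rad/s.
∠G(j1.02) = −90° − arctan(1.02/4.1) ≈ -104.00°
PM = 180° + (-104.00°) = 76.00°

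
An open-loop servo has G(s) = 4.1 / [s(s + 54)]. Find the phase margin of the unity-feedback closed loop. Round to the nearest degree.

Gain crossover: |G(jω)| = 1 at ω ≈ 0.0759 rad/sec.
∠G(j0.0759) = −90° − arctan(0.0759/54) ≈ -90.08°
PM = 180° + (-90.08°) = 89.92°

90°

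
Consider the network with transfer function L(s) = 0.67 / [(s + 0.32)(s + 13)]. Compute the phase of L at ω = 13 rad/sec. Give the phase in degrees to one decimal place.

∠(j13 + 0.32) = arctan(13/0.32) = 88.59°
∠(j13 + 13) = arctan(13/13) = 45.00°
∠L(j13) = − (88.59° + 45.00°) = -133.59°

-133.6°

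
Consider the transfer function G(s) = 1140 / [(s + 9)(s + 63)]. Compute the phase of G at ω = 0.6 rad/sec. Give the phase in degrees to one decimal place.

-4.4°

∠(j0.6 + 9) = arctan(0.6/9) = 3.81°
∠(j0.6 + 63) = arctan(0.6/63) = 0.55°
∠G(j0.6) = − (3.81° + 0.55°) = -4.36°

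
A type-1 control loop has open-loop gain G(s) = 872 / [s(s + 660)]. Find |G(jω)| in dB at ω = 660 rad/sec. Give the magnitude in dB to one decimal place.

|j660 + 660| = √(660² + 660²) = 933.4
|j660| = 660
|G(j660)| = 872 / (933.4 × 660) = 0.0014155
20 log₁₀(0.0014155) = -56.98 dB

-57.0 dB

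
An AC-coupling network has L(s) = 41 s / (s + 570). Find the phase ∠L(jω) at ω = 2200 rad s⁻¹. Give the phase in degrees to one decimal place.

∠(j2200) = 90.00°
∠(j2200 + 570) = arctan(2200/570) = 75.47°
∠L(j2200) = 90.00° − 75.47° = 14.53°

14.5°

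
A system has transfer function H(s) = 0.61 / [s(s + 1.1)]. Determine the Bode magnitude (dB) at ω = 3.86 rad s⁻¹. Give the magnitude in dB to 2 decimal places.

|j3.86 + 1.1| = √(3.86² + 1.1²) = 4.014
|j3.86| = 3.86
|H(j3.86)| = 0.61 / (4.014 × 3.86) = 0.039373
20 log₁₀(0.039373) = -28.096 dB

-28.10 dB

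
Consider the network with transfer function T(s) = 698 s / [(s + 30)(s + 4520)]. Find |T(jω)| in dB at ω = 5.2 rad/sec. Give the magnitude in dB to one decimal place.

|j5.2| = 5.2
|j5.2 + 30| = √(5.2² + 30²) = 30.45
|j5.2 + 4520| = √(5.2² + 4520²) = 4520
|T(j5.2)| = 698 × 5.2 / (30.45 × 4520) = 0.026374
20 log₁₀(0.026374) = -31.58 dB

-31.6 dB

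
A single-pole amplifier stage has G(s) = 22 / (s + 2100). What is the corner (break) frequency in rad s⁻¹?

The single real pole at s = −2100 gives a corner at ω = 2100 rad s⁻¹.

2100 rad s⁻¹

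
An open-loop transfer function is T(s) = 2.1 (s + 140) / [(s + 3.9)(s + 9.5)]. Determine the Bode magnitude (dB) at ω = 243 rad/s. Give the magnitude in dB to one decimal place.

|j243 + 140| = √(243² + 140²) = 280.4
|j243 + 3.9| = √(243² + 3.9²) = 243
|j243 + 9.5| = √(243² + 9.5²) = 243.2
|T(j243)| = 2.1 × 280.4 / (243 × 243.2) = 0.0099647
20 log₁₀(0.0099647) = -40.03 dB

-40.0 dB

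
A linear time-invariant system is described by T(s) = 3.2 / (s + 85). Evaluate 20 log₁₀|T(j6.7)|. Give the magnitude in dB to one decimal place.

-28.5 dB

|j6.7 + 85| = √(6.7² + 85²) = 85.26
|T(j6.7)| = 3.2 / 85.26 = 0.037531
20 log₁₀(0.037531) = -28.51 dB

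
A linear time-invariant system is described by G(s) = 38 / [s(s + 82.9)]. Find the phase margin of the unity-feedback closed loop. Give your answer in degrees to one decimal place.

Gain crossover: |G(jω)| = 1 at ω ≈ 0.458 rad s⁻¹.
∠G(j0.458) = −90° − arctan(0.458/82.9) ≈ -90.32°
PM = 180° + (-90.32°) = 89.68°

89.7°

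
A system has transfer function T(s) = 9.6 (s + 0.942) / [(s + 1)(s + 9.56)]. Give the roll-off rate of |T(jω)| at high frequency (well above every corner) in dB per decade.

With 1 zero and 2 poles, the high-frequency asymptotic slope is 20 × (1 − 2) = -20 dB/decade.

-20 dB/decade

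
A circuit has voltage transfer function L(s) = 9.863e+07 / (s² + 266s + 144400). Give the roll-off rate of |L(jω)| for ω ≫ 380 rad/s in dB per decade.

With 0 zeros and 2 poles, the high-frequency asymptotic slope is 20 × (0 − 2) = -40 dB/decade.

-40 dB/decade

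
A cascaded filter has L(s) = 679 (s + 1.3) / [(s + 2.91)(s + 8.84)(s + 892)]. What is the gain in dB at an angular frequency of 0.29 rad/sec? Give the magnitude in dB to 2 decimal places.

-28.13 dB

|j0.29 + 1.3| = √(0.29² + 1.3²) = 1.332
|j0.29 + 2.91| = √(0.29² + 2.91²) = 2.924
|j0.29 + 8.84| = √(0.29² + 8.84²) = 8.845
|j0.29 + 892| = √(0.29² + 892²) = 892
|L(j0.29)| = 679 × 1.332 / (2.924 × 8.845 × 892) = 0.039198
20 log₁₀(0.039198) = -28.135 dB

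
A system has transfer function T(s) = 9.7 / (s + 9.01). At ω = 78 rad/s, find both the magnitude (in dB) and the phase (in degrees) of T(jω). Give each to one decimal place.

|j78 + 9.01| = √(78² + 9.01²) = 78.52
|T(j78)| = 9.7 / 78.52 = 0.12354
20 log₁₀(0.12354) = -18.16 dB
∠(j78 + 9.01) = arctan(78/9.01) = 83.41°
∠T(j78) = −83.41° = -83.41°

|T| = -18.2 dB, ∠T = -83.4 deg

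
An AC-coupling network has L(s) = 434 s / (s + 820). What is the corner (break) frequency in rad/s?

820 rad/s

The single real pole at s = −820 gives a corner at ω = 820 rad/s.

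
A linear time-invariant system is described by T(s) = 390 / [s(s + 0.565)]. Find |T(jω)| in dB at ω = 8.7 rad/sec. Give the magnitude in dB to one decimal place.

14.2 dB

|j8.7 + 0.565| = √(8.7² + 0.565²) = 8.718
|j8.7| = 8.7
|T(j8.7)| = 390 / (8.718 × 8.7) = 5.1418
20 log₁₀(5.1418) = 14.22 dB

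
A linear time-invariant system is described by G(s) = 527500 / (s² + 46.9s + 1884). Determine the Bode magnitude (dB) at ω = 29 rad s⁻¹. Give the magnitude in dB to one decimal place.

|(j29)² + 46.9(j29) + 1884| = |1043 + j1360.1| = 1714
|G(j29)| = 527500 / 1714 = 307.76
20 log₁₀(307.76) = 49.76 dB

49.8 dB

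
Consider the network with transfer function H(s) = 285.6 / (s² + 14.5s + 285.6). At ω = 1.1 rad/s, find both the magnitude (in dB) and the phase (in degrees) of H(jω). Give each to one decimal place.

|(j1.1)² + 14.5(j1.1) + 285.6| = |284.39 + j15.95| = 284.8
|H(j1.1)| = 285.6 / 284.8 = 1.0027
20 log₁₀(1.0027) = 0.02 dB
∠[(j1.1)² + 14.5(j1.1) + 285.6] = ∠[284.39 + j15.95] = 3.21°
∠H(j1.1) = −3.21° = -3.21°

|H| = 0.0 dB, ∠H = -3.2°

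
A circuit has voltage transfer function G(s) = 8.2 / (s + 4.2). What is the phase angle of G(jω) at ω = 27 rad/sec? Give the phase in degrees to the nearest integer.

∠(j27 + 4.2) = arctan(27/4.2) = 81.16°
∠G(j27) = −81.16° = -81.16°

-81°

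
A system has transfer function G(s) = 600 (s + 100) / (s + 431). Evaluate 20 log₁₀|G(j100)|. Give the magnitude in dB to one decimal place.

45.7 dB

|j100 + 100| = √(100² + 100²) = 141.4
|j100 + 431| = √(100² + 431²) = 442.4
|G(j100)| = 600 × 141.4 / 442.4 = 191.78
20 log₁₀(191.78) = 45.66 dB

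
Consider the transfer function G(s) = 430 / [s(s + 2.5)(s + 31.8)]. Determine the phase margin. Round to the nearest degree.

Gain crossover: |G(jω)| = 1 at ω ≈ 3.27 rad/s.
∠G(j3.27) = −90° − arctan(3.27/2.5) − arctan(3.27/31.8) ≈ -148.46°
PM = 180° + (-148.46°) = 31.54°

32°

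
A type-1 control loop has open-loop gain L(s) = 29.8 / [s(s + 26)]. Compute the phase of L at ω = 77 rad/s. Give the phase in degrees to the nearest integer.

-161 deg

∠(j77 + 26) = arctan(77/26) = 71.34°
∠(j77) = 90.00°
∠L(j77) = − (71.34° + 90.00°) = -161.34°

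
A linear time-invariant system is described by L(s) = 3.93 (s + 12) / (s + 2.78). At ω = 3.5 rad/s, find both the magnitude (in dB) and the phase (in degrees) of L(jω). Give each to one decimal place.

|L| = 20.8 dB, ∠L = -35.3 deg

|j3.5 + 12| = √(3.5² + 12²) = 12.5
|j3.5 + 2.78| = √(3.5² + 2.78²) = 4.47
|L(j3.5)| = 3.93 × 12.5 / 4.47 = 10.991
20 log₁₀(10.991) = 20.82 dB
∠(j3.5 + 12) = arctan(3.5/12) = 16.26°
∠(j3.5 + 2.78) = arctan(3.5/2.78) = 51.54°
∠L(j3.5) = 16.26° − 51.54° = -35.28°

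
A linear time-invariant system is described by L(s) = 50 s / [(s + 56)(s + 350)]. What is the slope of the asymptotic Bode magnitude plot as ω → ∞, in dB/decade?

-20 dB/decade

With 1 zero and 2 poles, the high-frequency asymptotic slope is 20 × (1 − 2) = -20 dB/decade.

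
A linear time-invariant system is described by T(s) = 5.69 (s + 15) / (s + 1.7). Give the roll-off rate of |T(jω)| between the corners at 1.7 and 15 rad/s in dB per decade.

-20 dB/decade

In this band the factors already past their corner are: pole at 1.7; net slope = -20 dB/decade.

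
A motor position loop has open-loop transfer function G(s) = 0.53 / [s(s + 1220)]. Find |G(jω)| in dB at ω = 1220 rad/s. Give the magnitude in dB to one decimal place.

|j1220 + 1220| = √(1220² + 1220²) = 1725
|j1220| = 1220
|G(j1220)| = 0.53 / (1725 × 1220) = 2.5179e-07
20 log₁₀(2.5179e-07) = -131.98 dB

-132.0 dB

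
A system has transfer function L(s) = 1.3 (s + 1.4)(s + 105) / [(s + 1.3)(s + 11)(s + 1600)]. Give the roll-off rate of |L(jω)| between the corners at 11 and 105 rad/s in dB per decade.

-20 dB/decade

In this band the factors already past their corner are: zero at 1.4, pole at 1.3, pole at 11; net slope = -20 dB/decade.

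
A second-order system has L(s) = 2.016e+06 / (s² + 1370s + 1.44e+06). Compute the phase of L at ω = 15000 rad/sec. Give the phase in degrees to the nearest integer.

∠[(j15000)² + 1370(j15000) + 1.44e+06] = ∠[-2.2356e+08 + j2.055e+07] = 174.75°
∠L(j15000) = −174.75° = -174.75°

-175 deg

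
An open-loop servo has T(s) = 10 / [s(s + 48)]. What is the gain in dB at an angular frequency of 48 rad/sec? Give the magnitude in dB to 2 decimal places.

|j48 + 48| = √(48² + 48²) = 67.88
|j48| = 48
|T(j48)| = 10 / (67.88 × 48) = 0.003069
20 log₁₀(0.003069) = -50.260 dB

-50.26 dB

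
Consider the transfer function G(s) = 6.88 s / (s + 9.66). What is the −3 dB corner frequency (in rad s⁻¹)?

For a single-pole high-pass, the −3 dB point is at the pole: ω = 9.66 rad s⁻¹.

9.66 rad s⁻¹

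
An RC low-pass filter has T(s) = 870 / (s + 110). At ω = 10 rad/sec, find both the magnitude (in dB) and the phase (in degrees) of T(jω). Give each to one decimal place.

|T| = 17.9 dB, ∠T = -5.2°

|j10 + 110| = √(10² + 110²) = 110.5
|T(j10)| = 870 / 110.5 = 7.8766
20 log₁₀(7.8766) = 17.93 dB
∠(j10 + 110) = arctan(10/110) = 5.19°
∠T(j10) = −5.19° = -5.19°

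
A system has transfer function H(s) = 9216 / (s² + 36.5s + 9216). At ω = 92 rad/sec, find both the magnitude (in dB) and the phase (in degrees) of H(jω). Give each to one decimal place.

|H| = 8.6 dB, ∠H = -77.4°

|(j92)² + 36.5(j92) + 9216| = |752 + j3358| = 3441
|H(j92)| = 9216 / 3441 = 2.6782
20 log₁₀(2.6782) = 8.56 dB
∠[(j92)² + 36.5(j92) + 9216] = ∠[752 + j3358] = 77.38°
∠H(j92) = −77.38° = -77.38°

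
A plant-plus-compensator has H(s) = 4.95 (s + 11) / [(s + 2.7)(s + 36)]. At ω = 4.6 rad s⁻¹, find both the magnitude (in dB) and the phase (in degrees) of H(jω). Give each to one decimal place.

|j4.6 + 11| = √(4.6² + 11²) = 11.92
|j4.6 + 2.7| = √(4.6² + 2.7²) = 5.334
|j4.6 + 36| = √(4.6² + 36²) = 36.29
|H(j4.6)| = 4.95 × 11.92 / (5.334 × 36.29) = 0.30488
20 log₁₀(0.30488) = -10.32 dB
∠(j4.6 + 11) = arctan(4.6/11) = 22.69°
∠(j4.6 + 2.7) = arctan(4.6/2.7) = 59.59°
∠(j4.6 + 36) = arctan(4.6/36) = 7.28°
∠H(j4.6) = 22.69° − (59.59° + 7.28°) = -44.18°

|H| = -10.3 dB, ∠H = -44.2°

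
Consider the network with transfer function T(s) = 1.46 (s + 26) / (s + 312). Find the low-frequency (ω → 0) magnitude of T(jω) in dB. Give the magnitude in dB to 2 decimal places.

-18.30 dB

T(0) = 1.46 × 26 / 312 = 0.12167
20 log₁₀(0.12167) = -18.297 dB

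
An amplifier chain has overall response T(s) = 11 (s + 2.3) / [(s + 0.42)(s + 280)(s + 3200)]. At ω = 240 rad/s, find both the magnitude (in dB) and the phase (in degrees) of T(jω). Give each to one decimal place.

|j240 + 2.3| = √(240² + 2.3²) = 240
|j240 + 0.42| = √(240² + 0.42²) = 240
|j240 + 280| = √(240² + 280²) = 368.8
|j240 + 3200| = √(240² + 3200²) = 3209
|T(j240)| = 11 × 240 / (240 × 368.8 × 3209) = 9.2955e-06
20 log₁₀(9.2955e-06) = -100.63 dB
∠(j240 + 2.3) = arctan(240/2.3) = 89.45°
∠(j240 + 0.42) = arctan(240/0.42) = 89.90°
∠(j240 + 280) = arctan(240/280) = 40.60°
∠(j240 + 3200) = arctan(240/3200) = 4.29°
∠T(j240) = 89.45° − (89.90° + 40.60° + 4.29°) = -45.34°

|T| = -100.6 dB, ∠T = -45.3 deg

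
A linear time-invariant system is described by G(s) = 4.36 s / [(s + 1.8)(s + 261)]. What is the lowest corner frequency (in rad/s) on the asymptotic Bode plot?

Break frequencies occur at each pole and zero magnitude: 1.8 rad/s, 261 rad/s.
The lowest is 1.8 rad/s.

1.8 rad/s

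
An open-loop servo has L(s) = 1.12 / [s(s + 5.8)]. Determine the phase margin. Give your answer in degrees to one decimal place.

Gain crossover: |L(jω)| = 1 at ω ≈ 0.193 rad/s.
∠L(j0.193) = −90° − arctan(0.193/5.8) ≈ -91.91°
PM = 180° + (-91.91°) = 88.09°

88.1°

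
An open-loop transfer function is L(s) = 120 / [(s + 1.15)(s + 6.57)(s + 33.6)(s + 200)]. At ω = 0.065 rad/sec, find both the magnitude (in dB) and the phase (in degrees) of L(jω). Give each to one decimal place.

|L| = -52.5 dB, ∠L = -3.9°

|j0.065 + 1.15| = √(0.065² + 1.15²) = 1.152
|j0.065 + 6.57| = √(0.065² + 6.57²) = 6.57
|j0.065 + 33.6| = √(0.065² + 33.6²) = 33.6
|j0.065 + 200| = √(0.065² + 200²) = 200
|L(j0.065)| = 120 / (1.152 × 6.57 × 33.6 × 200) = 0.0023596
20 log₁₀(0.0023596) = -52.54 dB
∠(j0.065 + 1.15) = arctan(0.065/1.15) = 3.24°
∠(j0.065 + 6.57) = arctan(0.065/6.57) = 0.57°
∠(j0.065 + 33.6) = arctan(0.065/33.6) = 0.11°
∠(j0.065 + 200) = arctan(0.065/200) = 0.02°
∠L(j0.065) = − (3.24° + 0.57° + 0.11° + 0.02°) = -3.93°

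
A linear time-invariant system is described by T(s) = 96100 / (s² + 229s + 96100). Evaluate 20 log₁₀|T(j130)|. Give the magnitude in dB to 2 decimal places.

|(j130)² + 229(j130) + 96100| = |79200 + j29770| = 8.461e+04
|T(j130)| = 96100 / 8.461e+04 = 1.1358
20 log₁₀(1.1358) = 1.106 dB

1.11 dB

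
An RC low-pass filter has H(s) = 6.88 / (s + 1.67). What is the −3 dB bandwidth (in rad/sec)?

1.67 rad/sec

For a single-pole low-pass, the −3 dB point is at the pole: ω = 1.67 rad/sec.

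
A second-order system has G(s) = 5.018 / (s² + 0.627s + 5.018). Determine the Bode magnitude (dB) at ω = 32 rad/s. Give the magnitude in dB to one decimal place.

|(j32)² + 0.627(j32) + 5.018| = |-1019 + j20.064| = 1019
|G(j32)| = 5.018 / 1019 = 0.0049236
20 log₁₀(0.0049236) = -46.15 dB

-46.2 dB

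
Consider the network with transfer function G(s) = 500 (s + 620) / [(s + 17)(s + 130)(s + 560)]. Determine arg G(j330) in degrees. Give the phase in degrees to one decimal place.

∠(j330 + 620) = arctan(330/620) = 28.02°
∠(j330 + 17) = arctan(330/17) = 87.05°
∠(j330 + 130) = arctan(330/130) = 68.50°
∠(j330 + 560) = arctan(330/560) = 30.51°
∠G(j330) = 28.02° − (87.05° + 68.50° + 30.51°) = -158.04°

-158.0°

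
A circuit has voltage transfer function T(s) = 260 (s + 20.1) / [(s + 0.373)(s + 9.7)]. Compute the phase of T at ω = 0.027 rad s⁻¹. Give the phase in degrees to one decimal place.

∠(j0.027 + 20.1) = arctan(0.027/20.1) = 0.08°
∠(j0.027 + 0.373) = arctan(0.027/0.373) = 4.14°
∠(j0.027 + 9.7) = arctan(0.027/9.7) = 0.16°
∠T(j0.027) = 0.08° − (4.14° + 0.16°) = -4.22°

-4.2 deg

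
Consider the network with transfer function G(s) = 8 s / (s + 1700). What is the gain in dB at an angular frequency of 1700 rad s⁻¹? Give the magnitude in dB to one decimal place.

15.1 dB

|j1700| = 1700
|j1700 + 1700| = √(1700² + 1700²) = 2404
|G(j1700)| = 8 × 1700 / 2404 = 5.6569
20 log₁₀(5.6569) = 15.05 dB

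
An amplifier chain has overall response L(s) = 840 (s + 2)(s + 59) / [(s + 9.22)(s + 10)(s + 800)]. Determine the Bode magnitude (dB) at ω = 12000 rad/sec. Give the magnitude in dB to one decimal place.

|j12000 + 2| = √(12000² + 2²) = 1.2e+04
|j12000 + 59| = √(12000² + 59²) = 1.2e+04
|j12000 + 9.22| = √(12000² + 9.22²) = 1.2e+04
|j12000 + 10| = √(12000² + 10²) = 1.2e+04
|j12000 + 800| = √(12000² + 800²) = 1.203e+04
|L(j12000)| = 840 × 1.2e+04 × 1.2e+04 / (1.2e+04 × 1.2e+04 × 1.203e+04) = 0.069846
20 log₁₀(0.069846) = -23.12 dB

-23.1 dB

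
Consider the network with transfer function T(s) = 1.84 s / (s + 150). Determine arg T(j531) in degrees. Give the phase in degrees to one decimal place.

15.8°

∠(j531) = 90.00°
∠(j531 + 150) = arctan(531/150) = 74.23°
∠T(j531) = 90.00° − 74.23° = 15.77°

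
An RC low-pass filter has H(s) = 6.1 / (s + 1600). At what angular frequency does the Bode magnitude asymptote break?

The single real pole at s = −1600 gives a corner at ω = 1600 rad s⁻¹.

1600 rad s⁻¹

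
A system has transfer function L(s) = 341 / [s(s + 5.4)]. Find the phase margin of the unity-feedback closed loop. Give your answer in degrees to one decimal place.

Gain crossover: |L(jω)| = 1 at ω ≈ 18.1 rad/sec.
∠L(j18.1) = −90° − arctan(18.1/5.4) ≈ -163.37°
PM = 180° + (-163.37°) = 16.63°

16.6 deg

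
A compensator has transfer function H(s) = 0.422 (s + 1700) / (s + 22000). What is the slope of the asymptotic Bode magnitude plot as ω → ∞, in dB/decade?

With 1 zero and 1 pole, the high-frequency asymptotic slope is 20 × (1 − 1) = 0 dB/decade.

0 dB/decade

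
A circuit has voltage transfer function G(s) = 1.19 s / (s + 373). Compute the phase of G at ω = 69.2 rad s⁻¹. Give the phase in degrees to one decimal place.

∠(j69.2) = 90.00°
∠(j69.2 + 373) = arctan(69.2/373) = 10.51°
∠G(j69.2) = 90.00° − 10.51° = 79.49°

79.5°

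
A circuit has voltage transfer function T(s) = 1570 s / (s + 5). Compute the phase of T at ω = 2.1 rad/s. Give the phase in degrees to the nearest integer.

67°

∠(j2.1) = 90.00°
∠(j2.1 + 5) = arctan(2.1/5) = 22.78°
∠T(j2.1) = 90.00° − 22.78° = 67.22°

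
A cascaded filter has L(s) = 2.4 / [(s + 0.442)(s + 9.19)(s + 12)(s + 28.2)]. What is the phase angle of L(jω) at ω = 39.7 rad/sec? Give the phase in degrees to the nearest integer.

∠(j39.7 + 0.442) = arctan(39.7/0.442) = 89.36°
∠(j39.7 + 9.19) = arctan(39.7/9.19) = 76.97°
∠(j39.7 + 12) = arctan(39.7/12) = 73.18°
∠(j39.7 + 28.2) = arctan(39.7/28.2) = 54.61°
∠L(j39.7) = − (89.36° + 76.97° + 73.18° + 54.61°) = -294.12°

-294°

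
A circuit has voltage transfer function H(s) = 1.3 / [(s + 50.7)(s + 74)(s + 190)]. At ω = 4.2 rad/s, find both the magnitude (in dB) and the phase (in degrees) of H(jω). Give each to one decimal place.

|j4.2 + 50.7| = √(4.2² + 50.7²) = 50.87
|j4.2 + 74| = √(4.2² + 74²) = 74.12
|j4.2 + 190| = √(4.2² + 190²) = 190
|H(j4.2)| = 1.3 / (50.87 × 74.12 × 190) = 1.8141e-06
20 log₁₀(1.8141e-06) = -114.83 dB
∠(j4.2 + 50.7) = arctan(4.2/50.7) = 4.74°
∠(j4.2 + 74) = arctan(4.2/74) = 3.25°
∠(j4.2 + 190) = arctan(4.2/190) = 1.27°
∠H(j4.2) = − (4.74° + 3.25° + 1.27°) = -9.25°

|H| = -114.8 dB, ∠H = -9.3°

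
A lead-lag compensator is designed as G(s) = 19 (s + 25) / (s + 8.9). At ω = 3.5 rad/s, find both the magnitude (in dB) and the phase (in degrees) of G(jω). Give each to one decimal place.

|G| = 34.0 dB, ∠G = -13.5°

|j3.5 + 25| = √(3.5² + 25²) = 25.24
|j3.5 + 8.9| = √(3.5² + 8.9²) = 9.563
|G(j3.5)| = 19 × 25.24 / 9.563 = 50.153
20 log₁₀(50.153) = 34.01 dB
∠(j3.5 + 25) = arctan(3.5/25) = 7.97°
∠(j3.5 + 8.9) = arctan(3.5/8.9) = 21.47°
∠G(j3.5) = 7.97° − 21.47° = -13.50°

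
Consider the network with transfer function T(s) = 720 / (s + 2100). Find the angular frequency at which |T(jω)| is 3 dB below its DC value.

2100 rad s⁻¹

For a single-pole low-pass, the −3 dB point is at the pole: ω = 2100 rad s⁻¹.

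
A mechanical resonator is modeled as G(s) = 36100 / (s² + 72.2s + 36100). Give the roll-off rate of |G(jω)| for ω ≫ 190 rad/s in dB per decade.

-40 dB/decade

With 0 zeros and 2 poles, the high-frequency asymptotic slope is 20 × (0 − 2) = -40 dB/decade.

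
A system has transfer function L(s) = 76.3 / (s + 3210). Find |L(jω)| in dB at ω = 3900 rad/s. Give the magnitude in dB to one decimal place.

|j3900 + 3210| = √(3900² + 3210²) = 5051
|L(j3900)| = 76.3 / 5051 = 0.015105
20 log₁₀(0.015105) = -36.42 dB

-36.4 dB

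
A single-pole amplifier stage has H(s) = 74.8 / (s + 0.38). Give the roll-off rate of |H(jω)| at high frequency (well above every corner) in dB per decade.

-20 dB/decade

With 0 zeros and 1 pole, the high-frequency asymptotic slope is 20 × (0 − 1) = -20 dB/decade.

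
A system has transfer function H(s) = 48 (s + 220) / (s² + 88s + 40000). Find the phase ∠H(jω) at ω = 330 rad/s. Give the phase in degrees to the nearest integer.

-101°

∠(j330 + 220) = arctan(330/220) = 56.31°
∠[(j330)² + 88(j330) + 40000] = ∠[-68900 + j29040] = 157.15°
∠H(j330) = 56.31° − 157.15° = -100.84°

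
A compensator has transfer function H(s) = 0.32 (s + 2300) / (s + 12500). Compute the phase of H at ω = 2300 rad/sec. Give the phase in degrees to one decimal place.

34.6°

∠(j2300 + 2300) = arctan(2300/2300) = 45.00°
∠(j2300 + 12500) = arctan(2300/12500) = 10.43°
∠H(j2300) = 45.00° − 10.43° = 34.57°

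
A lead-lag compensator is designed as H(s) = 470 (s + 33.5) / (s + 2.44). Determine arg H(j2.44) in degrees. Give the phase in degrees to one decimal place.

∠(j2.44 + 33.5) = arctan(2.44/33.5) = 4.17°
∠(j2.44 + 2.44) = arctan(2.44/2.44) = 45.00°
∠H(j2.44) = 4.17° − 45.00° = -40.83°

-40.8 deg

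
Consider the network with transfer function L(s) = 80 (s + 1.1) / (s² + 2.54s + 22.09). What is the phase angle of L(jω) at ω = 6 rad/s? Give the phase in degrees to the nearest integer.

-53°

∠(j6 + 1.1) = arctan(6/1.1) = 79.61°
∠[(j6)² + 2.54(j6) + 22.09] = ∠[-13.91 + j15.24] = 132.39°
∠L(j6) = 79.61° − 132.39° = -52.78°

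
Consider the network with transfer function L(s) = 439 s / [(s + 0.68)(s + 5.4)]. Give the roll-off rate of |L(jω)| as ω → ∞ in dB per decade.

With 1 zero and 2 poles, the high-frequency asymptotic slope is 20 × (1 − 2) = -20 dB/decade.

-20 dB/decade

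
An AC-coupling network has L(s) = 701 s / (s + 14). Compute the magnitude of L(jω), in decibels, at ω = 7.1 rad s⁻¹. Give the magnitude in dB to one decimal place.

50.0 dB

|j7.1| = 7.1
|j7.1 + 14| = √(7.1² + 14²) = 15.7
|L(j7.1)| = 701 × 7.1 / 15.7 = 317.06
20 log₁₀(317.06) = 50.02 dB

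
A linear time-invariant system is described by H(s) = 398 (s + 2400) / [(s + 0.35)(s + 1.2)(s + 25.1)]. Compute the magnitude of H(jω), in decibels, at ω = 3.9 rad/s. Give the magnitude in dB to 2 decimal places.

|j3.9 + 2400| = √(3.9² + 2400²) = 2400
|j3.9 + 0.35| = √(3.9² + 0.35²) = 3.916
|j3.9 + 1.2| = √(3.9² + 1.2²) = 4.08
|j3.9 + 25.1| = √(3.9² + 25.1²) = 25.4
|H(j3.9)| = 398 × 2400 / (3.916 × 4.08 × 25.4) = 2353.6
20 log₁₀(2353.6) = 67.435 dB

67.43 dB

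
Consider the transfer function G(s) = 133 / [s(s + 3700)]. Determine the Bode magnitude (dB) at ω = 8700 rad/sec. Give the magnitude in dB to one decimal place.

-115.8 dB

|j8700 + 3700| = √(8700² + 3700²) = 9454
|j8700| = 8700
|G(j8700)| = 133 / (9454 × 8700) = 1.617e-06
20 log₁₀(1.617e-06) = -115.83 dB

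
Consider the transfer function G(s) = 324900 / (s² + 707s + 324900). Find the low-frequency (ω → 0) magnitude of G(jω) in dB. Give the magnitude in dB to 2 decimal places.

0.00 dB

G(0) = 324900 / 324900 = 1
20 log₁₀(1) = 0.000 dB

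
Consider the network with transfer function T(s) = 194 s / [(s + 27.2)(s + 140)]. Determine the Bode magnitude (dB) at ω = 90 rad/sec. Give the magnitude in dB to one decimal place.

|j90| = 90
|j90 + 27.2| = √(90² + 27.2²) = 94.02
|j90 + 140| = √(90² + 140²) = 166.4
|T(j90)| = 194 × 90 / (94.02 × 166.4) = 1.1158
20 log₁₀(1.1158) = 0.95 dB

1.0 dB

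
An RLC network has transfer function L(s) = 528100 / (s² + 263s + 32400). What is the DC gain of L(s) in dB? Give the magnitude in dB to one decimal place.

L(0) = 528100 / 32400 = 16.299
20 log₁₀(16.299) = 24.24 dB

24.2 dB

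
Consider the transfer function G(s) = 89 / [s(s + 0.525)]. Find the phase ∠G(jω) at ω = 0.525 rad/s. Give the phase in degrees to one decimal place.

-135.0°

∠(j0.525 + 0.525) = arctan(0.525/0.525) = 45.00°
∠(j0.525) = 90.00°
∠G(j0.525) = − (45.00° + 90.00°) = -135.00°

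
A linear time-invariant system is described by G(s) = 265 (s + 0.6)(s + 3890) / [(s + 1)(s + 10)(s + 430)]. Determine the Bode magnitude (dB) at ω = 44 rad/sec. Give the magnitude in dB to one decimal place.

|j44 + 0.6| = √(44² + 0.6²) = 44
|j44 + 3890| = √(44² + 3890²) = 3890
|j44 + 1| = √(44² + 1²) = 44.01
|j44 + 10| = √(44² + 10²) = 45.12
|j44 + 430| = √(44² + 430²) = 432.2
|G(j44)| = 265 × 44 × 3890 / (44.01 × 45.12 × 432.2) = 52.848
20 log₁₀(52.848) = 34.46 dB

34.5 dB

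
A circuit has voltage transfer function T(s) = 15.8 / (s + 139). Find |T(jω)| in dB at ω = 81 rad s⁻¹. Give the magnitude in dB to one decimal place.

-20.2 dB

|j81 + 139| = √(81² + 139²) = 160.9
|T(j81)| = 15.8 / 160.9 = 0.098211
20 log₁₀(0.098211) = -20.16 dB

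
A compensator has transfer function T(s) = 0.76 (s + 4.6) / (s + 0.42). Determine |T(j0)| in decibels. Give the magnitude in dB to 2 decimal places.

18.41 dB

T(0) = 0.76 × 4.6 / 0.42 = 8.3238
20 log₁₀(8.3238) = 18.406 dB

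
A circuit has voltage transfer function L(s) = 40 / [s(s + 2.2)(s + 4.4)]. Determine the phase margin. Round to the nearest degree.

Gain crossover: |L(jω)| = 1 at ω ≈ 2.43 rad/s.
∠L(j2.43) = −90° − arctan(2.43/2.2) − arctan(2.43/4.4) ≈ -166.73°
PM = 180° + (-166.73°) = 13.27°

13°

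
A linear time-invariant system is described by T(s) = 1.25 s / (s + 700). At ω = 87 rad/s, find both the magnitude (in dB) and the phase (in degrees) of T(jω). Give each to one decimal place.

|j87| = 87
|j87 + 700| = √(87² + 700²) = 705.4
|T(j87)| = 1.25 × 87 / 705.4 = 0.15417
20 log₁₀(0.15417) = -16.24 dB
∠(j87) = 90.00°
∠(j87 + 700) = arctan(87/700) = 7.08°
∠T(j87) = 90.00° − 7.08° = 82.92°

|T| = -16.2 dB, ∠T = 82.9°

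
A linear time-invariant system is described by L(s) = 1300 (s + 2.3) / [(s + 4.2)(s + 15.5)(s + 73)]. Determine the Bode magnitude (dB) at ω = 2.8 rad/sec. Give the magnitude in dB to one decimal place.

-1.8 dB

|j2.8 + 2.3| = √(2.8² + 2.3²) = 3.624
|j2.8 + 4.2| = √(2.8² + 4.2²) = 5.048
|j2.8 + 15.5| = √(2.8² + 15.5²) = 15.75
|j2.8 + 73| = √(2.8² + 73²) = 73.05
|L(j2.8)| = 1300 × 3.624 / (5.048 × 15.75 × 73.05) = 0.81102
20 log₁₀(0.81102) = -1.82 dB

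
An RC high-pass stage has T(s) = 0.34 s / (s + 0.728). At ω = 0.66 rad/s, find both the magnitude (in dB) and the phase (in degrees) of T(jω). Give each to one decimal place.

|j0.66| = 0.66
|j0.66 + 0.728| = √(0.66² + 0.728²) = 0.9826
|T(j0.66)| = 0.34 × 0.66 / 0.9826 = 0.22836
20 log₁₀(0.22836) = -12.83 dB
∠(j0.66) = 90.00°
∠(j0.66 + 0.728) = arctan(0.66/0.728) = 42.20°
∠T(j0.66) = 90.00° − 42.20° = 47.80°

|T| = -12.8 dB, ∠T = 47.8°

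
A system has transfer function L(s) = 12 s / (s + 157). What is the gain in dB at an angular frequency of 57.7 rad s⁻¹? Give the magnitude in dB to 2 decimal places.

12.34 dB

|j57.7| = 57.7
|j57.7 + 157| = √(57.7² + 157²) = 167.3
|L(j57.7)| = 12 × 57.7 / 167.3 = 4.1395
20 log₁₀(4.1395) = 12.339 dB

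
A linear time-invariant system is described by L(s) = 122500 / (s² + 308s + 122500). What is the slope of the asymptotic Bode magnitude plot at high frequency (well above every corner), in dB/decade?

With 0 zeros and 2 poles, the high-frequency asymptotic slope is 20 × (0 − 2) = -40 dB/decade.

-40 dB/decade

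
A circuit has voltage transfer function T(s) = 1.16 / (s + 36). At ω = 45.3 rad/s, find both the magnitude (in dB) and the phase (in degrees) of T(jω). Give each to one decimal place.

|T| = -34.0 dB, ∠T = -51.5°

|j45.3 + 36| = √(45.3² + 36²) = 57.86
|T(j45.3)| = 1.16 / 57.86 = 0.020047
20 log₁₀(0.020047) = -33.96 dB
∠(j45.3 + 36) = arctan(45.3/36) = 51.53°
∠T(j45.3) = −51.53° = -51.53°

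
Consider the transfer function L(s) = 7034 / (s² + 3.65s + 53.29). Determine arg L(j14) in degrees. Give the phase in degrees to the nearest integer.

∠[(j14)² + 3.65(j14) + 53.29] = ∠[-142.71 + j51.1] = 160.30°
∠L(j14) = −160.30° = -160.30°

-160 deg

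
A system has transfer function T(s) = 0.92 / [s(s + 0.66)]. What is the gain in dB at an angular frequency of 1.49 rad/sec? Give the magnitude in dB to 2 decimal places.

-8.43 dB

|j1.49 + 0.66| = √(1.49² + 0.66²) = 1.63
|j1.49| = 1.49
|T(j1.49)| = 0.92 / (1.63 × 1.49) = 0.37889
20 log₁₀(0.37889) = -8.430 dB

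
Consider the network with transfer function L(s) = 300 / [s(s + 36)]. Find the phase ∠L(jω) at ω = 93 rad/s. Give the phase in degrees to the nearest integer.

-159°

∠(j93 + 36) = arctan(93/36) = 68.84°
∠(j93) = 90.00°
∠L(j93) = − (68.84° + 90.00°) = -158.84°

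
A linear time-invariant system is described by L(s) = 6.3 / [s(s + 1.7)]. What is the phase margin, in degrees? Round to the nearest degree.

37 deg

Gain crossover: |L(jω)| = 1 at ω ≈ 2.24 rad s⁻¹.
∠L(j2.24) = −90° − arctan(2.24/1.7) ≈ -142.81°
PM = 180° + (-142.81°) = 37.19°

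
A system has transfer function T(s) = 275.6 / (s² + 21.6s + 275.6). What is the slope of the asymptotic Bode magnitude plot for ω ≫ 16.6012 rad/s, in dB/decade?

-40 dB/decade

With 0 zeros and 2 poles, the high-frequency asymptotic slope is 20 × (0 − 2) = -40 dB/decade.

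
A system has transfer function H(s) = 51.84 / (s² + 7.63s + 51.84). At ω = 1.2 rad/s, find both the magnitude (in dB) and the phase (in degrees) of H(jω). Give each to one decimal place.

|H| = 0.1 dB, ∠H = -10.3°

|(j1.2)² + 7.63(j1.2) + 51.84| = |50.4 + j9.156| = 51.22
|H(j1.2)| = 51.84 / 51.22 = 1.012
20 log₁₀(1.012) = 0.10 dB
∠[(j1.2)² + 7.63(j1.2) + 51.84] = ∠[50.4 + j9.156] = 10.30°
∠H(j1.2) = −10.30° = -10.30°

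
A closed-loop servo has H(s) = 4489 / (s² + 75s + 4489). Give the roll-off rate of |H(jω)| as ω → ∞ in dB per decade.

-40 dB/decade

With 0 zeros and 2 poles, the high-frequency asymptotic slope is 20 × (0 − 2) = -40 dB/decade.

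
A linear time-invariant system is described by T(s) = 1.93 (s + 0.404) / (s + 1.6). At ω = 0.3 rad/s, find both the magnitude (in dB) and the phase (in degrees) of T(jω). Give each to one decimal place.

|T| = -4.5 dB, ∠T = 26.0°

|j0.3 + 0.404| = √(0.3² + 0.404²) = 0.5032
|j0.3 + 1.6| = √(0.3² + 1.6²) = 1.628
|T(j0.3)| = 1.93 × 0.5032 / 1.628 = 0.5966
20 log₁₀(0.5966) = -4.49 dB
∠(j0.3 + 0.404) = arctan(0.3/0.404) = 36.60°
∠(j0.3 + 1.6) = arctan(0.3/1.6) = 10.62°
∠T(j0.3) = 36.60° − 10.62° = 25.98°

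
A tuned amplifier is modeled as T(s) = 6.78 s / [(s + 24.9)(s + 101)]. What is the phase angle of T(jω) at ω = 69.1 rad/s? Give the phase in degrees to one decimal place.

∠(j69.1) = 90.00°
∠(j69.1 + 24.9) = arctan(69.1/24.9) = 70.18°
∠(j69.1 + 101) = arctan(69.1/101) = 34.38°
∠T(j69.1) = 90.00° − (70.18° + 34.38°) = -14.56°

-14.6 deg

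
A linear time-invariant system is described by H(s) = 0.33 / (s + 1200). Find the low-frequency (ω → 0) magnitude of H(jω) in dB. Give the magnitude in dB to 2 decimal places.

H(0) = 0.33 / 1200 = 0.000275
20 log₁₀(0.000275) = -71.213 dB

-71.21 dB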